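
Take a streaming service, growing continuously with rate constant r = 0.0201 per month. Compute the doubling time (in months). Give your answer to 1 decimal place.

doubling time ≈ 34.5 months

doubling time = ln(2) / |r| = 0.69315 / 0.0201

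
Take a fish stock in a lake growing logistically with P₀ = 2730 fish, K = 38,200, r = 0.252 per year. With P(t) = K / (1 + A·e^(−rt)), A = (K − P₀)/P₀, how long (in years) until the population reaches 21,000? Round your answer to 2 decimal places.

A = (38200 − 2730)/2730 = 12.99267
21000 = 38200/(1 + 12.99267·e^(−0.252t)) → 1 + 12.99267·e^(−0.252t) = 1.81905
e^(−0.252t) = 0.063039 → t = ln(15.86315)/0.252 = 2.764/0.252

t ≈ 10.97 years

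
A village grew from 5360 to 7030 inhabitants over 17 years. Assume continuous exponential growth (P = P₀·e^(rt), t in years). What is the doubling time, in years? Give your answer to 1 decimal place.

doubling time ≈ 43.4 years

r = ln(7030/5360) / 17 = ln(1.31157) / 17 ≈ 0.015954 per year
doubling time = ln 2 / |r| = 0.69315 / 0.015954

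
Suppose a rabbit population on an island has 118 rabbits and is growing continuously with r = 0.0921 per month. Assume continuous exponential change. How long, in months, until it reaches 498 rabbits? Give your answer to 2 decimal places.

498 = 118 · e^(0.0921·t)
t = ln(498/118) / 0.0921 = ln(4.22034) / 0.0921 = 1.43992 / 0.0921

t ≈ 15.63 months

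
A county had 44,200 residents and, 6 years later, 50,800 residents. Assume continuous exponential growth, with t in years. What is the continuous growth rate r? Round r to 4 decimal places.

r ≈ 0.0232 per year

50800 = 44200 · e^(r·6)
e^(6r) = 50800/44200 = 1.14932
r = ln(1.14932) / 6 = 0.13917 / 6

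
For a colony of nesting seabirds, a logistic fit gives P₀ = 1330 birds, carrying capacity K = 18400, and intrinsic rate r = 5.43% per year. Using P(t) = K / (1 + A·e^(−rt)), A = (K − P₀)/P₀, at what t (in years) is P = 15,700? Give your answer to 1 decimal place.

t ≈ 79.4 years

A = (18400 − 1330)/1330 = 12.83459
15700 = 18400/(1 + 12.83459·e^(−0.0543t)) → 1 + 12.83459·e^(−0.0543t) = 1.17197
e^(−0.0543t) = 0.013399 → t = ln(74.63074)/0.0543 = 4.31255/0.0543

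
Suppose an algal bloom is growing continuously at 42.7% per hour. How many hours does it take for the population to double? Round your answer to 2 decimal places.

doubling time = ln(2) / |r| = 0.69315 / 0.427

doubling time ≈ 1.62 hours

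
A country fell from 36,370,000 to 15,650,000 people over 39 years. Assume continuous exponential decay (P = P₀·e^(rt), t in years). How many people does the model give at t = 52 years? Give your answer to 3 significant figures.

r = ln(15650000/36370000) / 39 ≈ -0.021622 per year
P(52) = 36370000 · e^(-0.021622·52) = 36370000 · 0.32486 ≈ 11815116.88

≈ 11,800,000 people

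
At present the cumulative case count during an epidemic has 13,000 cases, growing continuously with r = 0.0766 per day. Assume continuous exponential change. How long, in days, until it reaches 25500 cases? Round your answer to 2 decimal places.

t ≈ 8.80 days

25500 = 13000 · e^(0.0766·t)
t = ln(25500/13000) / 0.0766 = ln(1.96154) / 0.0766 = 0.67373 / 0.0766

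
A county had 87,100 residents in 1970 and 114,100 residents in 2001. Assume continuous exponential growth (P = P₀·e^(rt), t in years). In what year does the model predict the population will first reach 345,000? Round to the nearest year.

r = ln(114100/87100) / 31 = 0.27002/31 ≈ 0.00871 per year
t = ln(345000/87100) / r = 1.37649/0.00871 ≈ 158.03 years after 1970

year 2128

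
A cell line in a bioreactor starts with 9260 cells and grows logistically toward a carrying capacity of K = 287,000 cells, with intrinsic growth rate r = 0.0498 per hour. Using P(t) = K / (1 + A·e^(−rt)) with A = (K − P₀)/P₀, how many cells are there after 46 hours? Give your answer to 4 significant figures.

≈ 71,130 cells

A = (287000 − 9260)/9260 = 29.99352
P(46) = 287000 / (1 + 29.99352·e^(−0.0498·46)) = 287000 / (1 + 29.99352·0.101185)
= 287000 / 4.03491 ≈ 71129.24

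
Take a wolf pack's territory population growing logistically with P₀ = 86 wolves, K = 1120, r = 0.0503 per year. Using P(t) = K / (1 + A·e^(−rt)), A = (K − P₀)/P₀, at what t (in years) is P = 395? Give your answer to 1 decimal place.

t ≈ 37.4 years

A = (1120 − 86)/86 = 12.02326
395 = 1120/(1 + 12.02326·e^(−0.0503t)) → 1 + 12.02326·e^(−0.0503t) = 2.83544
e^(−0.0503t) = 0.152658 → t = ln(6.5506)/0.0503 = 1.87956/0.0503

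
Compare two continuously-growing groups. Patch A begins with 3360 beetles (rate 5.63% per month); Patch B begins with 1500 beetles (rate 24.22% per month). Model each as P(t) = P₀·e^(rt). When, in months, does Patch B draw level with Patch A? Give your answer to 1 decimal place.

t ≈ 4.3 months

3360·e^(0.0563t) = 1500·e^(0.2422t)
3360/1500 = e^((0.2422 − 0.0563)t) → ln(2.24) = 0.1859·t
t = 0.80648 / 0.1859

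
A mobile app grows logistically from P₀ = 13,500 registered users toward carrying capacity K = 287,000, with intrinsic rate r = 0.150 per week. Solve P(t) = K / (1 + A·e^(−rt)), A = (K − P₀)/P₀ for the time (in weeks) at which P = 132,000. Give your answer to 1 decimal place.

A = (287000 − 13500)/13500 = 20.25926
132000 = 287000/(1 + 20.25926·e^(−0.15t)) → 1 + 20.25926·e^(−0.15t) = 2.17424
e^(−0.15t) = 0.057961 → t = ln(17.25305)/0.15 = 2.84799/0.15

t ≈ 19.0 weeks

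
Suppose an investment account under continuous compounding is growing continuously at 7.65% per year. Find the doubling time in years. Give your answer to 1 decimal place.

doubling time ≈ 9.1 years

doubling time = ln(2) / |r| = 0.69315 / 0.0765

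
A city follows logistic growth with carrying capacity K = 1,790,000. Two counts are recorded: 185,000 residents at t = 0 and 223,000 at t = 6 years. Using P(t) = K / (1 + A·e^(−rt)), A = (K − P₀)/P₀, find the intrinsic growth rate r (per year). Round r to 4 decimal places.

r ≈ 0.0351 per year

A = (1790000 − 185000)/185000 = 8.67568
223000 = 1790000/(1 + 8.67568·e^(−r·6)) → e^(−6r) = (8.02691 − 1)/8.67568 = 0.809955
r = −ln(0.809955)/6 = 0.21078/6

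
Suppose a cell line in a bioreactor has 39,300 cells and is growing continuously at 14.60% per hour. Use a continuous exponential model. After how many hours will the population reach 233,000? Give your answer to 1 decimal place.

t ≈ 12.2 hours

233000 = 39300 · e^(0.146·t)
t = ln(233000/39300) / 0.146 = ln(5.92875) / 0.146 = 1.77981 / 0.146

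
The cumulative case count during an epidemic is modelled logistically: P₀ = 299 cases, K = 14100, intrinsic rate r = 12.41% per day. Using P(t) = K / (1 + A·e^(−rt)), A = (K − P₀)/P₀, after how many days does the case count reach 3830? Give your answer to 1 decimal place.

t ≈ 22.9 days

A = (14100 − 299)/299 = 46.15719
3830 = 14100/(1 + 46.15719·e^(−0.1241t)) → 1 + 46.15719·e^(−0.1241t) = 3.68146
e^(−0.1241t) = 0.058094 → t = ln(17.21344)/0.1241 = 2.84569/0.1241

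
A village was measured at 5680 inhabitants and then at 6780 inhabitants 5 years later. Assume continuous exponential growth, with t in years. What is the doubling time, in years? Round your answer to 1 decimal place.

r = ln(6780/5680) / 5 = ln(1.19366) / 5 ≈ 0.035405 per year
doubling time = ln 2 / |r| = 0.69315 / 0.035405

doubling time ≈ 19.6 years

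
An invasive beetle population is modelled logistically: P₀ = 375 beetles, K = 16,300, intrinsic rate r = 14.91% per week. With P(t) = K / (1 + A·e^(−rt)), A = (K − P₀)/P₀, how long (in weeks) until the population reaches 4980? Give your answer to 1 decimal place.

A = (16300 − 375)/375 = 42.46667
4980 = 16300/(1 + 42.46667·e^(−0.1491t)) → 1 + 42.46667·e^(−0.1491t) = 3.27309
e^(−0.1491t) = 0.053527 → t = ln(18.68233)/0.1491 = 2.92758/0.1491

t ≈ 19.6 weeks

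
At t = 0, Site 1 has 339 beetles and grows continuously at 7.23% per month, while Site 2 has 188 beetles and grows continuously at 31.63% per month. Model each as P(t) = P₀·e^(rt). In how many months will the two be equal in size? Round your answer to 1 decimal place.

t ≈ 2.4 months

339·e^(0.0723t) = 188·e^(0.3163t)
339/188 = e^((0.3163 − 0.0723)t) → ln(1.80319) = 0.244·t
t = 0.58956 / 0.244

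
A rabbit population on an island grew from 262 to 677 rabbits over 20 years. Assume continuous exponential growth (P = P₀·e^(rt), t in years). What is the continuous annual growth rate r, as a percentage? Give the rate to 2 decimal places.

r ≈ 4.75% per year

677 = 262 · e^(r·20)
e^(20r) = 677/262 = 2.58397
r = ln(2.58397) / 20 = 0.94933 / 20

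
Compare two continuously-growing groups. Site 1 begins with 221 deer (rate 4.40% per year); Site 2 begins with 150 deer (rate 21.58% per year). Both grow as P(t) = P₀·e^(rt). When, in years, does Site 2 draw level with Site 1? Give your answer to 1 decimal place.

t ≈ 2.3 years

221·e^(0.044t) = 150·e^(0.2158t)
221/150 = e^((0.2158 − 0.044)t) → ln(1.47333) = 0.1718·t
t = 0.38753 / 0.1718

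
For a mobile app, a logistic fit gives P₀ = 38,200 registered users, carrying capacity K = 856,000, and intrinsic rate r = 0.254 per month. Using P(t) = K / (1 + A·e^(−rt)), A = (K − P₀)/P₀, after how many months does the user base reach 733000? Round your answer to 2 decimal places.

A = (856000 − 38200)/38200 = 21.40838
733000 = 856000/(1 + 21.40838·e^(−0.254t)) → 1 + 21.40838·e^(−0.254t) = 1.1678
e^(−0.254t) = 0.007838 → t = ln(127.58)/0.254 = 4.84874/0.254

t ≈ 19.09 months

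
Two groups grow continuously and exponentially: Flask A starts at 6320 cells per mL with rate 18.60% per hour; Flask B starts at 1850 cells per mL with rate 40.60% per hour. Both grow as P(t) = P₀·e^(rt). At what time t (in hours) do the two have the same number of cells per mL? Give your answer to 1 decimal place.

t ≈ 5.6 hours

6320·e^(0.186t) = 1850·e^(0.406t)
6320/1850 = e^((0.406 − 0.186)t) → ln(3.41622) = 0.22·t
t = 1.22853 / 0.22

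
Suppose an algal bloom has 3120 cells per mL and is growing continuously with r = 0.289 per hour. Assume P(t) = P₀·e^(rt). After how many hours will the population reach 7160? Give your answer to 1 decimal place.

t ≈ 2.9 hours

7160 = 3120 · e^(0.289·t)
t = ln(7160/3120) / 0.289 = ln(2.29487) / 0.289 = 0.83068 / 0.289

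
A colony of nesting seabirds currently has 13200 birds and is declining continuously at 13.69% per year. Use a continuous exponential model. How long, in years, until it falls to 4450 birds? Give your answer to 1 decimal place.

4450 = 13200 · e^(-0.1369·t)
t = ln(4450/13200) / -0.1369 = ln(0.33712) / -0.1369 = -1.08731 / -0.1369

t ≈ 7.9 years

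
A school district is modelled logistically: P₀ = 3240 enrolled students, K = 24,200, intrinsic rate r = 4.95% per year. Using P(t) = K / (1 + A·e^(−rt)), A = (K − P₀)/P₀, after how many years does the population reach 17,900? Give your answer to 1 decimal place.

t ≈ 58.8 years

A = (24200 − 3240)/3240 = 6.46914
17900 = 24200/(1 + 6.46914·e^(−0.0495t)) → 1 + 6.46914·e^(−0.0495t) = 1.35196
e^(−0.0495t) = 0.054405 → t = ln(18.38056)/0.0495 = 2.91129/0.0495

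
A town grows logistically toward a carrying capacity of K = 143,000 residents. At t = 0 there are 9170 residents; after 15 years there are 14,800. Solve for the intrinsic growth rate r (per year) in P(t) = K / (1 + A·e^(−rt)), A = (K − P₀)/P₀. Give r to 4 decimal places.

A = (143000 − 9170)/9170 = 14.59433
14800 = 143000/(1 + 14.59433·e^(−r·15)) → e^(−15r) = (9.66216 − 1)/14.59433 = 0.593529
r = −ln(0.593529)/15 = 0.52167/15

r ≈ 0.0348 per year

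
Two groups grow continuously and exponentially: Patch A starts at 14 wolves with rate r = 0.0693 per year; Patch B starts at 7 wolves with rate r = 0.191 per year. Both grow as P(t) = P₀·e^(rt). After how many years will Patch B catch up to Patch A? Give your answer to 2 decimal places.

14·e^(0.0693t) = 7·e^(0.191t)
14/7 = e^((0.191 − 0.0693)t) → ln(2) = 0.1217·t
t = 0.69315 / 0.1217

t ≈ 5.70 years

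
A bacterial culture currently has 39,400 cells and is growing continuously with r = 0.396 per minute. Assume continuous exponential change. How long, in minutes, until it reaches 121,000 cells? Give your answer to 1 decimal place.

t ≈ 2.8 minutes

121000 = 39400 · e^(0.396·t)
t = ln(121000/39400) / 0.396 = ln(3.07107) / 0.396 = 1.12202 / 0.396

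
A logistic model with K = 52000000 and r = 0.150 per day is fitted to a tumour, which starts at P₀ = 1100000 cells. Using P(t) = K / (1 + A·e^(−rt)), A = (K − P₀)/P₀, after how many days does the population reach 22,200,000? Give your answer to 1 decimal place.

A = (52000000 − 1100000)/1100000 = 46.27273
22200000 = 52000000/(1 + 46.27273·e^(−0.15t)) → 1 + 46.27273·e^(−0.15t) = 2.34234
e^(−0.15t) = 0.029009 → t = ln(34.47163)/0.15 = 3.54014/0.15

t ≈ 23.6 days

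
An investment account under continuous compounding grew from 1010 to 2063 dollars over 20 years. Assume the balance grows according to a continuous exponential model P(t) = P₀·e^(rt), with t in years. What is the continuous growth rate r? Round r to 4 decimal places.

2063 = 1010 · e^(r·20)
e^(20r) = 2063/1010 = 2.04257
r = ln(2.04257) / 20 = 0.71421 / 20

r ≈ 0.0357 per year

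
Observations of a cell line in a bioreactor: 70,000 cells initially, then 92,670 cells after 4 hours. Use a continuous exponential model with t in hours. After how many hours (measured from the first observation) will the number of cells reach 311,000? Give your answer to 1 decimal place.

t ≈ 21.3 hours

r = ln(92670/70000) / 4 ≈ 0.070137 per hour
t = ln(311000/70000) / r = 1.4913 / 0.070137 ≈ 21.263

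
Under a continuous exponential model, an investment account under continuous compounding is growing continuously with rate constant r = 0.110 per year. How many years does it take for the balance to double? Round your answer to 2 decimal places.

doubling time = ln(2) / |r| = 0.69315 / 0.11

doubling time ≈ 6.30 years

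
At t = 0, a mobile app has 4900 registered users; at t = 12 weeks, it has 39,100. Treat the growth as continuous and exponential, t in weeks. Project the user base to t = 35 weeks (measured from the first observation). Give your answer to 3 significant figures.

≈ 2,090,000 registered users

r = ln(39100/4900) / 12 ≈ 0.173074 per week
P(35) = 4900 · e^(0.173074·35) = 4900 · 427.34338 ≈ 2093982.54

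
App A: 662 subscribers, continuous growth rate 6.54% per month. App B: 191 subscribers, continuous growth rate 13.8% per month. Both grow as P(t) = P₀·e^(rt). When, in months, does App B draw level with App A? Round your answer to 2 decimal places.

662·e^(0.0654t) = 191·e^(0.138t)
662/191 = e^((0.138 − 0.0654)t) → ln(3.46597) = 0.0726·t
t = 1.24299 / 0.0726

t ≈ 17.12 months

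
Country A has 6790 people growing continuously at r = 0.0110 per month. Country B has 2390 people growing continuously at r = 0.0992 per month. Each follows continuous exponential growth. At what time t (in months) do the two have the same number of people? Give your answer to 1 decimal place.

t ≈ 11.8 months

6790·e^(0.011t) = 2390·e^(0.0992t)
6790/2390 = e^((0.0992 − 0.011)t) → ln(2.841) = 0.0882·t
t = 1.04416 / 0.0882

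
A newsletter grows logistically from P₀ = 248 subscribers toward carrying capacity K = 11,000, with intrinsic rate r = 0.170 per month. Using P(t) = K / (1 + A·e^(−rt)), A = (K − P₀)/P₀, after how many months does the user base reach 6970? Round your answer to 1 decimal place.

A = (11000 − 248)/248 = 43.35484
6970 = 11000/(1 + 43.35484·e^(−0.17t)) → 1 + 43.35484·e^(−0.17t) = 1.57819
e^(−0.17t) = 0.013336 → t = ln(74.98343)/0.17 = 4.31727/0.17

t ≈ 25.4 months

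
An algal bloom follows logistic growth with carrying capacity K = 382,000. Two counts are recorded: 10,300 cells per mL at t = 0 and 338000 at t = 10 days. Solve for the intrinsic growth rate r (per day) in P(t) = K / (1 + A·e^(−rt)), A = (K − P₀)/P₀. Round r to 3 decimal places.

A = (382000 − 10300)/10300 = 36.08738
338000 = 382000/(1 + 36.08738·e^(−r·10)) → e^(−10r) = (1.13018 − 1)/36.08738 = 0.003607
r = −ln(0.003607)/10 = 5.6248/10

r ≈ 0.562 per day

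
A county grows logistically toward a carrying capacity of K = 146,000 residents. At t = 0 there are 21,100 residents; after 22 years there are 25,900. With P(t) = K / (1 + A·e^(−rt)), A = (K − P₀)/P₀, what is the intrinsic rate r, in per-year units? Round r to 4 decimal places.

A = (146000 − 21100)/21100 = 5.91943
25900 = 146000/(1 + 5.91943·e^(−r·22)) → e^(−22r) = (5.63707 − 1)/5.91943 = 0.783363
r = −ln(0.783363)/22 = 0.24416/22

r ≈ 0.0111 per year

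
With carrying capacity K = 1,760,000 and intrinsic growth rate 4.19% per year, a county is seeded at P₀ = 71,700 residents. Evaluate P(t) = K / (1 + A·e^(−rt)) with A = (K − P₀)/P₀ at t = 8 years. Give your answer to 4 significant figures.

A = (1760000 − 71700)/71700 = 23.54672
P(8) = 1760000 / (1 + 23.54672·e^(−0.0419·8)) = 1760000 / (1 + 23.54672·0.715195)
= 1760000 / 17.8405 ≈ 98651.95

≈ 98,650 residents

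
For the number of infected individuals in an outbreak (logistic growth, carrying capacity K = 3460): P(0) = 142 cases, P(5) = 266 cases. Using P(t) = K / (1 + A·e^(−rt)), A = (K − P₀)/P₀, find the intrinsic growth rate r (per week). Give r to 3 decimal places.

r ≈ 0.133 per week

A = (3460 − 142)/142 = 23.3662
266 = 3460/(1 + 23.3662·e^(−r·5)) → e^(−5r) = (13.00752 − 1)/23.3662 = 0.513884
r = −ln(0.513884)/5 = 0.66576/5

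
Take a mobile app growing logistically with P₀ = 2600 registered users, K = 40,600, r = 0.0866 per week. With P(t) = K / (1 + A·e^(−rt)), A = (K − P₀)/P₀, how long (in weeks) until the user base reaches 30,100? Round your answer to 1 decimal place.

A = (40600 − 2600)/2600 = 14.61538
30100 = 40600/(1 + 14.61538·e^(−0.0866t)) → 1 + 14.61538·e^(−0.0866t) = 1.34884
e^(−0.0866t) = 0.023868 → t = ln(41.89744)/0.0866 = 3.73522/0.0866

t ≈ 43.1 weeks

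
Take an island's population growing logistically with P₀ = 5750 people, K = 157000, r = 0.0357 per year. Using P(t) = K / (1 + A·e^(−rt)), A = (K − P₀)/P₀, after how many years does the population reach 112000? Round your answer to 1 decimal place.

t ≈ 117.1 years

A = (157000 − 5750)/5750 = 26.30435
112000 = 157000/(1 + 26.30435·e^(−0.0357t)) → 1 + 26.30435·e^(−0.0357t) = 1.40179
e^(−0.0357t) = 0.015274 → t = ln(65.4686)/0.0357 = 4.18157/0.0357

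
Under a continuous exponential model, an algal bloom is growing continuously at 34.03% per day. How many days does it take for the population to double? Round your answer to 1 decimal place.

doubling time ≈ 2.0 days

doubling time = ln(2) / |r| = 0.69315 / 0.3403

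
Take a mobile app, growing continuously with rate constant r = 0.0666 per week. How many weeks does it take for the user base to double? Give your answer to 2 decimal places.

doubling time ≈ 10.41 weeks

doubling time = ln(2) / |r| = 0.69315 / 0.0666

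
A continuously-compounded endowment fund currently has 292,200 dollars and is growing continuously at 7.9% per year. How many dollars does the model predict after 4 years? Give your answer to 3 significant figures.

≈ 401,000 dollars

P(4) = 292200 · e^(0.079·4) = 292200 · e^(0.316)
= 292200 · 1.37163 ≈ 400790.36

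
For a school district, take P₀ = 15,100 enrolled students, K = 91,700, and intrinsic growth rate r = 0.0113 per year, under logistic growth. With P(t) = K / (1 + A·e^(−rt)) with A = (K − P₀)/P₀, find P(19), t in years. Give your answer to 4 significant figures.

A = (91700 − 15100)/15100 = 5.07285
P(19) = 91700 / (1 + 5.07285·e^(−0.0113·19)) = 91700 / (1 + 5.07285·0.806783)
= 91700 / 5.09269 ≈ 18006.2

≈ 18,010 enrolled students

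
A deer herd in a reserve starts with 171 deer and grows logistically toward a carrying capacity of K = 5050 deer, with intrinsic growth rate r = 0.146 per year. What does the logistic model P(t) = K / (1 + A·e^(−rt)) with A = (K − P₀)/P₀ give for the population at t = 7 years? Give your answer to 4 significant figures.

A = (5050 − 171)/171 = 28.53216
P(7) = 5050 / (1 + 28.53216·e^(−0.146·7)) = 5050 / (1 + 28.53216·0.359874)
= 5050 / 11.268 ≈ 448.17

≈ 448.2 deer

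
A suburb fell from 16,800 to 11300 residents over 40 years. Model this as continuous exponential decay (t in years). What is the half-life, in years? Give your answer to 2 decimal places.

half-life ≈ 69.91 years

r = ln(11300/16800) / 40 = ln(0.67262) / 40 ≈ -0.009914 per year
half-life = ln 2 / |r| = 0.69315 / 0.009914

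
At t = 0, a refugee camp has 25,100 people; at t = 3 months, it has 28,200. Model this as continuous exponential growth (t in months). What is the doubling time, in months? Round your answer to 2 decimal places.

doubling time ≈ 17.86 months

r = ln(28200/25100) / 3 = ln(1.12351) / 3 ≈ 0.038818 per month
doubling time = ln 2 / |r| = 0.69315 / 0.038818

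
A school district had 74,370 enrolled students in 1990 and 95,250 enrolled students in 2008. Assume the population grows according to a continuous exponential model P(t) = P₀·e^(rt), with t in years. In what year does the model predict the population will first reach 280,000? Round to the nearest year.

r = ln(95250/74370) / 18 = 0.24745/18 ≈ 0.013747 per year
t = ln(280000/74370) / r = 1.32574/0.013747 ≈ 96.44 years after 1990

year 2086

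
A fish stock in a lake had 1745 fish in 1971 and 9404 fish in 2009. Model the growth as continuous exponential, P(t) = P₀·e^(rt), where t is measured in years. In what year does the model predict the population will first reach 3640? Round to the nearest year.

year 1988

r = ln(9404/1745) / 38 = 1.68438/38 ≈ 0.044326 per year
t = ln(3640/1745) / r = 0.73523/0.044326 ≈ 16.59 years after 1971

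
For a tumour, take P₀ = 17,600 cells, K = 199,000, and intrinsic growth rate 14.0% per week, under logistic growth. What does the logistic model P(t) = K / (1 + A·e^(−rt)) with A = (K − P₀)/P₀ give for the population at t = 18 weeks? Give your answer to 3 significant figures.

A = (199000 − 17600)/17600 = 10.30682
P(18) = 199000 / (1 + 10.30682·e^(−0.14·18)) = 199000 / (1 + 10.30682·0.08046)
= 199000 / 1.82928 ≈ 108785.82

≈ 109,000 cells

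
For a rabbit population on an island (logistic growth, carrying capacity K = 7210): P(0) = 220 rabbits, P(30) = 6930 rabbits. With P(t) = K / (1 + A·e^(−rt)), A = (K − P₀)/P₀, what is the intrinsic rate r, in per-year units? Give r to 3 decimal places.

A = (7210 − 220)/220 = 31.77273
6930 = 7210/(1 + 31.77273·e^(−r·30)) → e^(−30r) = (1.0404 − 1)/31.77273 = 0.001272
r = −ln(0.001272)/30 = 6.66743/30

r ≈ 0.222 per year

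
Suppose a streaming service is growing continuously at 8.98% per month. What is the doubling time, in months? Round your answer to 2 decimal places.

doubling time ≈ 7.72 months

doubling time = ln(2) / |r| = 0.69315 / 0.0898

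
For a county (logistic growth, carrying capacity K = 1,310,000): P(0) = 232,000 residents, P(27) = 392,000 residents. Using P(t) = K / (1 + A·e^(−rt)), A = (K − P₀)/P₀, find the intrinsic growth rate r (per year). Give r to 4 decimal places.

A = (1310000 − 232000)/232000 = 4.64655
392000 = 1310000/(1 + 4.64655·e^(−r·27)) → e^(−27r) = (3.34184 − 1)/4.64655 = 0.503995
r = −ln(0.503995)/27 = 0.68519/27

r ≈ 0.0254 per year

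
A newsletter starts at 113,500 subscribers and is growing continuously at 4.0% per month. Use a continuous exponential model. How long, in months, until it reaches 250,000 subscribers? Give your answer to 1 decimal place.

t ≈ 19.7 months

250000 = 113500 · e^(0.04·t)
t = ln(250000/113500) / 0.04 = ln(2.20264) / 0.04 = 0.78966 / 0.04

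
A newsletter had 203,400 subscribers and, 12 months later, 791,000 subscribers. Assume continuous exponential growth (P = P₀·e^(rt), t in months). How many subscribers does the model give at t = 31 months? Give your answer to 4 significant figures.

≈ 6,793,000 subscribers

r = ln(791000/203400) / 12 ≈ 0.113177 per month
P(31) = 203400 · e^(0.113177·31) = 203400 · 33.39765 ≈ 6793082.89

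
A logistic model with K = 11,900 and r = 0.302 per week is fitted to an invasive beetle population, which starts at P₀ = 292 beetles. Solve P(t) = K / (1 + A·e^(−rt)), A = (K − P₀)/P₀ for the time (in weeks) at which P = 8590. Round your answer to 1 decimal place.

A = (11900 − 292)/292 = 39.75342
8590 = 11900/(1 + 39.75342·e^(−0.302t)) → 1 + 39.75342·e^(−0.302t) = 1.38533
e^(−0.302t) = 0.009693 → t = ln(103.16674)/0.302 = 4.63635/0.302

t ≈ 15.4 weeks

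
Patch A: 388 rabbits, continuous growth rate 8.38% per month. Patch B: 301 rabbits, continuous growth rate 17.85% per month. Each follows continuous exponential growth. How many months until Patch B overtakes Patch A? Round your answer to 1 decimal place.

t ≈ 2.7 months

388·e^(0.0838t) = 301·e^(0.1785t)
388/301 = e^((0.1785 − 0.0838)t) → ln(1.28904) = 0.0947·t
t = 0.2539 / 0.0947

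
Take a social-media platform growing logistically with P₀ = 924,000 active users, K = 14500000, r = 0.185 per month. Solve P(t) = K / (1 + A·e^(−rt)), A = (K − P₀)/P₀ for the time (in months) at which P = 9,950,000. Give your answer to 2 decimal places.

A = (14500000 − 924000)/924000 = 14.69264
9950000 = 14500000/(1 + 14.69264·e^(−0.185t)) → 1 + 14.69264·e^(−0.185t) = 1.45729
e^(−0.185t) = 0.031124 → t = ln(32.13006)/0.185 = 3.46979/0.185

t ≈ 18.76 months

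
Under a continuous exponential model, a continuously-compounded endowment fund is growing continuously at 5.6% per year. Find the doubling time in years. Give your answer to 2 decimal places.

doubling time ≈ 12.38 years

doubling time = ln(2) / |r| = 0.69315 / 0.056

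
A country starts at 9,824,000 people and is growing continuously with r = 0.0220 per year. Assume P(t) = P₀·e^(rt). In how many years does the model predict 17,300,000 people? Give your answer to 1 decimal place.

17300000 = 9824000 · e^(0.022·t)
t = ln(17300000/9824000) / 0.022 = ln(1.76099) / 0.022 = 0.56588 / 0.022

t ≈ 25.7 years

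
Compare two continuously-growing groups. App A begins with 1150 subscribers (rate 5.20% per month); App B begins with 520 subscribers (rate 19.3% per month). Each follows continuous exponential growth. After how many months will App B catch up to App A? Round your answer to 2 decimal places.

t ≈ 5.63 months

1150·e^(0.052t) = 520·e^(0.193t)
1150/520 = e^((0.193 − 0.052)t) → ln(2.21154) = 0.141·t
t = 0.79369 / 0.141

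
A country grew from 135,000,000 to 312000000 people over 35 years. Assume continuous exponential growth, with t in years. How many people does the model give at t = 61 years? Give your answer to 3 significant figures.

≈ 581,000,000 people

r = ln(312000000/135000000) / 35 ≈ 0.023935 per year
P(61) = 135000000 · e^(0.023935·61) = 135000000 · 4.30614 ≈ 581328336.61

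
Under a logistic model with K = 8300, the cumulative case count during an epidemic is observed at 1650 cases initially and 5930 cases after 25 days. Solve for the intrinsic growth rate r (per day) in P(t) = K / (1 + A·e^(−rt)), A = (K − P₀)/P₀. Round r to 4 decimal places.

r ≈ 0.0924 per day

A = (8300 − 1650)/1650 = 4.0303
5930 = 8300/(1 + 4.0303·e^(−r·25)) → e^(−25r) = (1.39966 − 1)/4.0303 = 0.099164
r = −ln(0.099164)/25 = 2.31098/25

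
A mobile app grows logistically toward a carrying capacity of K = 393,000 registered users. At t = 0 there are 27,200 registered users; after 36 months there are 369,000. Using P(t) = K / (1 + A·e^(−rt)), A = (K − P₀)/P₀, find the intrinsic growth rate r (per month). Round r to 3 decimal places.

r ≈ 0.148 per month

A = (393000 − 27200)/27200 = 13.44853
369000 = 393000/(1 + 13.44853·e^(−r·36)) → e^(−36r) = (1.06504 − 1)/13.44853 = 0.004836
r = −ln(0.004836)/36 = 5.33161/36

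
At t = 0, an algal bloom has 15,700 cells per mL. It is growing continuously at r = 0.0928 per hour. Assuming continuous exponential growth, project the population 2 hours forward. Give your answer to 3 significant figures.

≈ 18,900 cells per mL

P(2) = 15700 · e^(0.0928·2) = 15700 · e^(0.1856)
= 15700 · 1.20394 ≈ 18901.87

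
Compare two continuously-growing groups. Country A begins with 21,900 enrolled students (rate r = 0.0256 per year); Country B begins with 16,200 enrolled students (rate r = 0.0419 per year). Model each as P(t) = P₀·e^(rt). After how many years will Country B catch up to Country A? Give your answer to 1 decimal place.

21900·e^(0.0256t) = 16200·e^(0.0419t)
21900/16200 = e^((0.0419 − 0.0256)t) → ln(1.35185) = 0.0163·t
t = 0.30148 / 0.0163

t ≈ 18.5 years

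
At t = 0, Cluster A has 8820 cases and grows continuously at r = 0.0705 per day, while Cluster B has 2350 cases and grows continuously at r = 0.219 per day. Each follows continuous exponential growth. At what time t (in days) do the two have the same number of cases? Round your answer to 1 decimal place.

t ≈ 8.9 days

8820·e^(0.0705t) = 2350·e^(0.219t)
8820/2350 = e^((0.219 − 0.0705)t) → ln(3.75319) = 0.1485·t
t = 1.32261 / 0.1485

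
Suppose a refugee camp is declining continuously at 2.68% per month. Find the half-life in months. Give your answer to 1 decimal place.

half-life = ln(2) / |r| = 0.69315 / 0.0268

half-life ≈ 25.9 months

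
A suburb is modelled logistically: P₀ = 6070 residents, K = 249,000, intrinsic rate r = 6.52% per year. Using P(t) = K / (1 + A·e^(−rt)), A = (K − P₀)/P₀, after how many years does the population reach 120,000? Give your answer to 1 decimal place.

A = (249000 − 6070)/6070 = 40.02142
120000 = 249000/(1 + 40.02142·e^(−0.0652t)) → 1 + 40.02142·e^(−0.0652t) = 2.075
e^(−0.0652t) = 0.026861 → t = ln(37.22922)/0.0652 = 3.61709/0.0652

t ≈ 55.5 years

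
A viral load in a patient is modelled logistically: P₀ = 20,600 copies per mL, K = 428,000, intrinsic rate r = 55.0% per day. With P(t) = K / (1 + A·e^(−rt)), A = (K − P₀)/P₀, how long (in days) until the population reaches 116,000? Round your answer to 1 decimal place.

t ≈ 3.6 days

A = (428000 − 20600)/20600 = 19.7767
116000 = 428000/(1 + 19.7767·e^(−0.55t)) → 1 + 19.7767·e^(−0.55t) = 3.68966
e^(−0.55t) = 0.136001 → t = ln(7.35288)/0.55 = 1.99509/0.55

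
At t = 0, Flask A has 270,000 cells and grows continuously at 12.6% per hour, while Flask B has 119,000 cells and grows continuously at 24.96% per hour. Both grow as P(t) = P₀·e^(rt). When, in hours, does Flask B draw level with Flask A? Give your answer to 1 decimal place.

t ≈ 6.6 hours

270000·e^(0.126t) = 119000·e^(0.2496t)
270000/119000 = e^((0.2496 − 0.126)t) → ln(2.26891) = 0.1236·t
t = 0.8193 / 0.1236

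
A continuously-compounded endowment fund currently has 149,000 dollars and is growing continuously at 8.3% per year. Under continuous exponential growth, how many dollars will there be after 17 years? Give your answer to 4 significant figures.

P(17) = 149000 · e^(0.083·17) = 149000 · e^(1.411)
= 149000 · 4.10005 ≈ 610907.96

≈ 610,900 dollars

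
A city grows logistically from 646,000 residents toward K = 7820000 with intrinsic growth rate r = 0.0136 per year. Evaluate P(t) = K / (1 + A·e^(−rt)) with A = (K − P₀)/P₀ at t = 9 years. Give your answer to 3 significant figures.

≈ 722,000 residents

A = (7820000 − 646000)/646000 = 11.10526
P(9) = 7820000 / (1 + 11.10526·e^(−0.0136·9)) = 7820000 / (1 + 11.10526·0.884794)
= 7820000 / 10.82587 ≈ 722343.5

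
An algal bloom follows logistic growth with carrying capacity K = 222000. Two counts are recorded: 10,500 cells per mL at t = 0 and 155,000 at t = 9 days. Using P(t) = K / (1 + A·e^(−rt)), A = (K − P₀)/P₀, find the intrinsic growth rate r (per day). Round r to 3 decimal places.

A = (222000 − 10500)/10500 = 20.14286
155000 = 222000/(1 + 20.14286·e^(−r·9)) → e^(−9r) = (1.43226 − 1)/20.14286 = 0.02146
r = −ln(0.02146)/9 = 3.84158/9

r ≈ 0.427 per day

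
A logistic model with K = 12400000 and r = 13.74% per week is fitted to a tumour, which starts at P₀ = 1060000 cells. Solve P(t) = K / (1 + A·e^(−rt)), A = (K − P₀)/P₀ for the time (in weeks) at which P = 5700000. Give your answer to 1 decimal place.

A = (12400000 − 1060000)/1060000 = 10.69811
5700000 = 12400000/(1 + 10.69811·e^(−0.1374t)) → 1 + 10.69811·e^(−0.1374t) = 2.17544
e^(−0.1374t) = 0.109873 → t = ln(9.10138)/0.1374 = 2.20843/0.1374

t ≈ 16.1 weeks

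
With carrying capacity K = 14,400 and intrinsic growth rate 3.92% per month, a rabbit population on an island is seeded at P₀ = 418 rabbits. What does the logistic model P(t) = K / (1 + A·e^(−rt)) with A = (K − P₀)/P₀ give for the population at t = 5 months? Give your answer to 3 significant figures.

A = (14400 − 418)/418 = 33.44976
P(5) = 14400 / (1 + 33.44976·e^(−0.0392·5)) = 14400 / (1 + 33.44976·0.822012)
= 14400 / 28.49611 ≈ 505.33

≈ 505 rabbits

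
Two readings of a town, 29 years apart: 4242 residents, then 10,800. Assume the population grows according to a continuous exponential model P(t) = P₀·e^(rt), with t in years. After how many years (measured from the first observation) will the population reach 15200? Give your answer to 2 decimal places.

r = ln(10800/4242) / 29 ≈ 0.032225 per year
t = ln(15200/4242) / r = 1.27626 / 0.032225 ≈ 39.605

t ≈ 39.61 years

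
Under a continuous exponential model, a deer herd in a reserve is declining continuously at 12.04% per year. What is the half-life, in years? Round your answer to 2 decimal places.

half-life ≈ 5.76 years

half-life = ln(2) / |r| = 0.69315 / 0.1204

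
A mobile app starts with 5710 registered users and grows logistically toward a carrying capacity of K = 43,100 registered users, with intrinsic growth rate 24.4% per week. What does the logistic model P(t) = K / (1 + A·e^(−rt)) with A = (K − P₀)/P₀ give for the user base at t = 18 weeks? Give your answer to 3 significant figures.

≈ 39,900 registered users

A = (43100 − 5710)/5710 = 6.54816
P(18) = 43100 / (1 + 6.54816·e^(−0.244·18)) = 43100 / (1 + 6.54816·0.012376)
= 43100 / 1.08104 ≈ 39869.02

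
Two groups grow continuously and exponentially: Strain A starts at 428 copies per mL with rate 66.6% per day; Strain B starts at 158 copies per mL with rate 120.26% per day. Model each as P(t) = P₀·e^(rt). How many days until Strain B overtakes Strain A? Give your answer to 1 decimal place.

t ≈ 1.9 days

428·e^(0.666t) = 158·e^(1.2026t)
428/158 = e^((1.2026 − 0.666)t) → ln(2.70886) = 0.5366·t
t = 0.99653 / 0.5366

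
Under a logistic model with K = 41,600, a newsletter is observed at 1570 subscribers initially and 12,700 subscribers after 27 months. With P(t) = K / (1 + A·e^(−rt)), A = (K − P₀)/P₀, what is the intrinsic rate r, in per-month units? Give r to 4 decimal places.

r ≈ 0.0895 per month

A = (41600 − 1570)/1570 = 25.49682
12700 = 41600/(1 + 25.49682·e^(−r·27)) → e^(−27r) = (3.27559 − 1)/25.49682 = 0.08925
r = −ln(0.08925)/27 = 2.41631/27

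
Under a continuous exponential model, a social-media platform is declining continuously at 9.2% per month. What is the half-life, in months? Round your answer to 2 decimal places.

half-life = ln(2) / |r| = 0.69315 / 0.092

half-life ≈ 7.53 months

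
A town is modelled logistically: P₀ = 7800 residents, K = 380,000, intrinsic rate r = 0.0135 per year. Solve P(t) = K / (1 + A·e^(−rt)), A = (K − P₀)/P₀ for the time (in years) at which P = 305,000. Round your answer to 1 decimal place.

A = (380000 − 7800)/7800 = 47.71795
305000 = 380000/(1 + 47.71795·e^(−0.0135t)) → 1 + 47.71795·e^(−0.0135t) = 1.2459
e^(−0.0135t) = 0.005153 → t = ln(194.05299)/0.0135 = 5.26813/0.0135

t ≈ 390.2 years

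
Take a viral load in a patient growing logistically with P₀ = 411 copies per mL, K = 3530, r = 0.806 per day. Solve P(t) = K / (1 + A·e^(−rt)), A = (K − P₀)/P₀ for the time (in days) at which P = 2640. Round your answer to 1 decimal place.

t ≈ 3.9 days

A = (3530 − 411)/411 = 7.58881
2640 = 3530/(1 + 7.58881·e^(−0.806t)) → 1 + 7.58881·e^(−0.806t) = 1.33712
e^(−0.806t) = 0.044423 → t = ln(22.51062)/0.806 = 3.11399/0.806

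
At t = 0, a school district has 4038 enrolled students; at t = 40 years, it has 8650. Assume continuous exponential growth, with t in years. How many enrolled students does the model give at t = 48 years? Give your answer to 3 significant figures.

≈ 10,100 enrolled students

r = ln(8650/4038) / 40 ≈ 0.019045 per year
P(48) = 4038 · e^(0.019045·48) = 4038 · 2.49471 ≈ 10073.63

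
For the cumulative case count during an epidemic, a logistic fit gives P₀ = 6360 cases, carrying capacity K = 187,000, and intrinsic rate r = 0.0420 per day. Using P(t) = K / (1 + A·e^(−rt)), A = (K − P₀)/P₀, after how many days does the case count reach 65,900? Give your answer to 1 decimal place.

A = (187000 − 6360)/6360 = 28.40252
65900 = 187000/(1 + 28.40252·e^(−0.042t)) → 1 + 28.40252·e^(−0.042t) = 2.83763
e^(−0.042t) = 0.0647 → t = ln(15.45603)/0.042 = 2.738/0.042

t ≈ 65.2 days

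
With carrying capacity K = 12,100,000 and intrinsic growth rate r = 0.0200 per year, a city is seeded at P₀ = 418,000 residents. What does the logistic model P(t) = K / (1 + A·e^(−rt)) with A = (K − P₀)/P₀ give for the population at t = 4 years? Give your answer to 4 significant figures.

≈ 451,500 residents

A = (12100000 − 418000)/418000 = 27.94737
P(4) = 12100000 / (1 + 27.94737·e^(−0.02·4)) = 12100000 / (1 + 27.94737·0.923116)
= 12100000 / 26.79867 ≈ 451514.9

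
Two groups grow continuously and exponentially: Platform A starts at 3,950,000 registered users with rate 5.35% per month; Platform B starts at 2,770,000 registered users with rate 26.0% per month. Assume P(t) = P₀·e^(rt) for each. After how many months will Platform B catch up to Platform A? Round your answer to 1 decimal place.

3950000·e^(0.0535t) = 2770000·e^(0.26t)
3950000/2770000 = e^((0.26 − 0.0535)t) → ln(1.42599) = 0.2065·t
t = 0.35487 / 0.2065

t ≈ 1.7 months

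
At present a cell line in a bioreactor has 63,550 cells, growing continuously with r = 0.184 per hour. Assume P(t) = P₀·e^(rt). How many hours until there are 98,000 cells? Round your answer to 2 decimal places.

t ≈ 2.35 hours

98000 = 63550 · e^(0.184·t)
t = ln(98000/63550) / 0.184 = ln(1.54209) / 0.184 = 0.43314 / 0.184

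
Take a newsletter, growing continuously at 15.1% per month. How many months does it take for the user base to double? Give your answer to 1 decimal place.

doubling time = ln(2) / |r| = 0.69315 / 0.151

doubling time ≈ 4.6 months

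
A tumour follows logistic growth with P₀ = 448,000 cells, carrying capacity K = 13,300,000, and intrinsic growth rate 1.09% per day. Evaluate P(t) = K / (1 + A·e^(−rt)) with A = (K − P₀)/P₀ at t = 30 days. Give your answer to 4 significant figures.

A = (13300000 − 448000)/448000 = 28.6875
P(30) = 13300000 / (1 + 28.6875·e^(−0.0109·30)) = 13300000 / (1 + 28.6875·0.721084)
= 13300000 / 21.68609 ≈ 613296.36

≈ 613,300 cells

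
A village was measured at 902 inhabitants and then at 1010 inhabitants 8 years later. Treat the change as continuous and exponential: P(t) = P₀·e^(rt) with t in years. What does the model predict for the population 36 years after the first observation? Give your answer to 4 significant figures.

≈ 1,500 inhabitants

r = ln(1010/902) / 8 ≈ 0.014136 per year
P(36) = 902 · e^(0.014136·36) = 902 · 1.66348 ≈ 1500.46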